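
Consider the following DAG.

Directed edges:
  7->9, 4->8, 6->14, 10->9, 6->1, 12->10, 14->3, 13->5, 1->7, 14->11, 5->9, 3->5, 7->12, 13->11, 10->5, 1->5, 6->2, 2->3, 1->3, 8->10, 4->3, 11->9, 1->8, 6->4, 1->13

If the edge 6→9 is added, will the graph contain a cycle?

No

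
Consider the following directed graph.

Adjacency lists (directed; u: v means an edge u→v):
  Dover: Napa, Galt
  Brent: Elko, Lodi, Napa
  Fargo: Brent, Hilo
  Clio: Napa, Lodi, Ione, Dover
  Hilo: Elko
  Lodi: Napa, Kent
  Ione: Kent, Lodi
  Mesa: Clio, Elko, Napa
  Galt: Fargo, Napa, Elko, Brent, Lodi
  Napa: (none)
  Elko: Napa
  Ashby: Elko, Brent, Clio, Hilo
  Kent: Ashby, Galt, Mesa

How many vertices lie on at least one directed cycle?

10

A vertex is on a directed cycle iff it belongs to a strongly connected component of size ≥ 2 (or has a self-loop).
The vertices on cycles are {Clio, Galt, Ione, Kent, Lodi, Mesa, Ashby, Brent, Dover, Fargo} — 10 in total.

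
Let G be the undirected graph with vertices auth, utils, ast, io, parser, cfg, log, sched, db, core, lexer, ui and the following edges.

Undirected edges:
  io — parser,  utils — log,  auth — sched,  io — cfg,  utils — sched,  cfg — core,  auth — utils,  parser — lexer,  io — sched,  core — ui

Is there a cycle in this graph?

Yes

DFS, tracking each vertex's parent; an edge to a visited non-parent vertex closes a cycle.
Start from db:
visit db (parent –)
visit auth (parent –)
  visit sched (parent auth)
    visit utils (parent sched)
      visit log (parent utils)
        log–utils: parent, skip
      utils–auth: auth visited and ≠ parent → cycle
Cycle: auth – sched – utils – auth.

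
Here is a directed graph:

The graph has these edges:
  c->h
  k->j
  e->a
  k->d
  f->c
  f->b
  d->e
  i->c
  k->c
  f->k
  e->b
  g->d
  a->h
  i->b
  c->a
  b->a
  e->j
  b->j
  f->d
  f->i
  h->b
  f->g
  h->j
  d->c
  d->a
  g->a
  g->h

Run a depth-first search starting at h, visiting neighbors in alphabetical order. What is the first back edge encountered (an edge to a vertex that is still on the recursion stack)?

DFS from h (visiting neighbors in alphabetical order); mark gray on enter, black on exit:
h gray
  b gray
    a gray
      a→h: h is gray → back edge
First back edge: a → h.

a->h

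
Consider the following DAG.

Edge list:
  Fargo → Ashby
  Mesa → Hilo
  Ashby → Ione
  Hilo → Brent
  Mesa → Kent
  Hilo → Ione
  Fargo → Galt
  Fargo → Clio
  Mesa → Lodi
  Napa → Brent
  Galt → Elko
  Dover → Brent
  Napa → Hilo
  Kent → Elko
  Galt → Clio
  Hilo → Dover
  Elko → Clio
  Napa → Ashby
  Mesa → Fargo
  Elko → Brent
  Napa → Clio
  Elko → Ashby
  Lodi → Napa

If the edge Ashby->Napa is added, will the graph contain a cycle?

Adding Ashby→Napa creates a cycle iff Napa can already reach Ashby.
Path from Napa: Napa → Ashby.
So Napa → … → Ashby → Napa is a cycle.

Yes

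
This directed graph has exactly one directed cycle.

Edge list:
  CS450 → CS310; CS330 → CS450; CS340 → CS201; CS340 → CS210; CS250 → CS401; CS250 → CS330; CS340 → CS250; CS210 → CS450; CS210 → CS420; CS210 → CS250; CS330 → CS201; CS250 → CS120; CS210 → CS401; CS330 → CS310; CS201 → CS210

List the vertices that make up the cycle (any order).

CS201, CS210, CS250, CS330

DFS with gray/black marking from CS210:
CS210 gray
  CS250 gray
    CS401 gray
    CS401 black
    CS330 gray
      CS450 gray
        CS310 gray
        CS310 black
      CS450 black
      CS201 gray
        CS201→CS210: CS210 is gray → back edge
Back edge closes the cycle CS210 → CS250 → CS330 → CS201 → CS210; its vertices are {CS201, CS210, CS250, CS330}.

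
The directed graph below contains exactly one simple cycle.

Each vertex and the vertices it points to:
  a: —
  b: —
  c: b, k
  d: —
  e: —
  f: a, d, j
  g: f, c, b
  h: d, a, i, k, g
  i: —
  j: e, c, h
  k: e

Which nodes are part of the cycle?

DFS with gray/black marking from f:
f gray
  a gray
  a black
  d gray
  d black
  j gray
    e gray
    e black
    c gray
      b gray
      b black
      k gray
        k→e: e black — skip
      k black
    c black
    h gray
      h→d: d black — skip
      h→a: a black — skip
      i gray
      i black
      h→k: k black — skip
      g gray
        g→f: f is gray → back edge
Back edge closes the cycle f → j → h → g → f; its vertices are {f, g, h, j}.

f, g, h, j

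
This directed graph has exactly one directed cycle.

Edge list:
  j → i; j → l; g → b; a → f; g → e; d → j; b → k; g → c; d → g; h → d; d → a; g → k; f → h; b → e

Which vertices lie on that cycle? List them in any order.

a, d, f, h

DFS with gray/black marking from d:
d gray
  a gray
    f gray
      h gray
        h→d: d is gray → back edge
Back edge closes the cycle d → a → f → h → d; its vertices are {a, d, f, h}.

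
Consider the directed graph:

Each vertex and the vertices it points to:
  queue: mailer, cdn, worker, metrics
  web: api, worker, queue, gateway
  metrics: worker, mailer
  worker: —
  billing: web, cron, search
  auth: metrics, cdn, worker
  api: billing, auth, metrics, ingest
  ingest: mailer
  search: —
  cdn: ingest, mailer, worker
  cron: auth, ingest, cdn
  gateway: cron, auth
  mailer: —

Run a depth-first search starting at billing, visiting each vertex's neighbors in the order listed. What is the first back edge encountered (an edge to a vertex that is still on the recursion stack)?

DFS from billing (visiting each vertex's neighbors in the order listed); mark gray on enter, black on exit:
billing gray
  web gray
    api gray
      api→billing: billing is gray → back edge
First back edge: api → billing.

api->billing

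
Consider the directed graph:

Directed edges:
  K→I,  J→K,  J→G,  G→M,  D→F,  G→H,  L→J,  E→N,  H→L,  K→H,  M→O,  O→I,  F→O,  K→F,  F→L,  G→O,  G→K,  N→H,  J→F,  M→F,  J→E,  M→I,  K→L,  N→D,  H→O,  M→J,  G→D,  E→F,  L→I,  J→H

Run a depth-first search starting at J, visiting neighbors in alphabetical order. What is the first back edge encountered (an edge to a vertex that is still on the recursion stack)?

DFS from J (visiting neighbors in alphabetical order); mark gray on enter, black on exit:
J gray
  E gray
    F gray
      L gray
        I gray
        I black
        L→J: J is gray → back edge
First back edge: L → J.

L→J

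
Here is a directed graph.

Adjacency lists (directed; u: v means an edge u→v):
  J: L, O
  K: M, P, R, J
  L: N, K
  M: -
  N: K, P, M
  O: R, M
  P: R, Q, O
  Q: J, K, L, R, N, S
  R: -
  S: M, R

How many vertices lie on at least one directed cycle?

6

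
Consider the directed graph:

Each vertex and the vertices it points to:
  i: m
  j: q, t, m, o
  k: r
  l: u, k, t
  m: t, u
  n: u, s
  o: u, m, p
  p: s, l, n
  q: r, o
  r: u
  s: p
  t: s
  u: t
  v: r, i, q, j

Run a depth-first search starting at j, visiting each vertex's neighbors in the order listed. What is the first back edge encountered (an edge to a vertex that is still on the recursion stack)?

p→s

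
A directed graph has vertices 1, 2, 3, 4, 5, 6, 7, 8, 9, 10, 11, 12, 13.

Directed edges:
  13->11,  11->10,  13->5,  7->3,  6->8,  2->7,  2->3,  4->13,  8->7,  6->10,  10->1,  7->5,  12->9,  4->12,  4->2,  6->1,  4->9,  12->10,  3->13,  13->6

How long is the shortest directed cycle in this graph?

For each vertex v, BFS finds the shortest path from v back to v.
The shortest such closed walk is 13 → 6 → 8 → 7 → 3 → 13, length 5.

5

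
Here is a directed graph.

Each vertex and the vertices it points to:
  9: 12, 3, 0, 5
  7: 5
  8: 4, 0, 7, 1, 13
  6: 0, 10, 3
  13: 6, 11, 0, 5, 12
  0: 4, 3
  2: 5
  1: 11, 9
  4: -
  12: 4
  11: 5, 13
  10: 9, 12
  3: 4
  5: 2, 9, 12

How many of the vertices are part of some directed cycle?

5

A vertex is on a directed cycle iff it belongs to a strongly connected component of size ≥ 2 (or has a self-loop).
The vertices on cycles are {2, 5, 9, 11, 13} — 5 in total.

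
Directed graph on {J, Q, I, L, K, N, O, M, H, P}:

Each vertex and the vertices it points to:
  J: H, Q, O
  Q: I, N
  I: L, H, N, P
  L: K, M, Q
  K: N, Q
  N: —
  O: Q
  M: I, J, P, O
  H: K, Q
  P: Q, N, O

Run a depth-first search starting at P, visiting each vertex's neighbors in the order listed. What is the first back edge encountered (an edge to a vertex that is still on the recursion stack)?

K→Q

DFS from P (visiting each vertex's neighbors in the order listed); mark gray on enter, black on exit:
P gray
  Q gray
    I gray
      L gray
        K gray
          N gray
          N black
          K→Q: Q is gray → back edge
First back edge: K → Q.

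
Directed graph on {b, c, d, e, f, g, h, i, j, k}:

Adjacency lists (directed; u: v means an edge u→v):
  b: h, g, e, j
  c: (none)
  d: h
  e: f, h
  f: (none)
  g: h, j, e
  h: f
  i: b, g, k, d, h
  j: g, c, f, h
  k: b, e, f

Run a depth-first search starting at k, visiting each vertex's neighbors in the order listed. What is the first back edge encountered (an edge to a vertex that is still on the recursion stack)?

j→g

DFS from k (visiting each vertex's neighbors in the order listed); mark gray on enter, black on exit:
k gray
  b gray
    h gray
      f gray
      f black
    h black
    g gray
      g→h: h black — skip
      j gray
        j→g: g is gray → back edge
First back edge: j → g.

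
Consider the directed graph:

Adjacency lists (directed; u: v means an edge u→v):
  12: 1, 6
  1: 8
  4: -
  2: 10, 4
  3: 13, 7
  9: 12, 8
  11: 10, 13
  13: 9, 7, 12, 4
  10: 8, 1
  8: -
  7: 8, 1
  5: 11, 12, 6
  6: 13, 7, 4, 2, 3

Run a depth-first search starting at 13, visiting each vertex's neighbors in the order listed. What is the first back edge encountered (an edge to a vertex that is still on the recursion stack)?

DFS from 13 (visiting each vertex's neighbors in the order listed); mark gray on enter, black on exit:
13 gray
  9 gray
    12 gray
      1 gray
        8 gray
        8 black
      1 black
      6 gray
        6→13: 13 is gray → back edge
First back edge: 6 → 13.

6→13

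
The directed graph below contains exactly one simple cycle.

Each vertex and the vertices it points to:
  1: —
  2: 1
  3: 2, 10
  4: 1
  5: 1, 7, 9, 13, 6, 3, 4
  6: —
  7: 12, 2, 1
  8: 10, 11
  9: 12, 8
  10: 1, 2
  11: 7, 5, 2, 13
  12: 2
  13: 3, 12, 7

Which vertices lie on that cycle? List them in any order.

DFS with gray/black marking from 8:
8 gray
  10 gray
    1 gray
    1 black
    2 gray
      2→1: 1 black — skip
    2 black
  10 black
  11 gray
    7 gray
      12 gray
        12→2: 2 black — skip
      12 black
      7→2: 2 black — skip
      7→1: 1 black — skip
    7 black
    5 gray
      5→1: 1 black — skip
      5→7: 7 black — skip
      9 gray
        9→12: 12 black — skip
        9→8: 8 is gray → back edge
Back edge closes the cycle 8 → 11 → 5 → 9 → 8; its vertices are {5, 8, 9, 11}.

5, 8, 9, 11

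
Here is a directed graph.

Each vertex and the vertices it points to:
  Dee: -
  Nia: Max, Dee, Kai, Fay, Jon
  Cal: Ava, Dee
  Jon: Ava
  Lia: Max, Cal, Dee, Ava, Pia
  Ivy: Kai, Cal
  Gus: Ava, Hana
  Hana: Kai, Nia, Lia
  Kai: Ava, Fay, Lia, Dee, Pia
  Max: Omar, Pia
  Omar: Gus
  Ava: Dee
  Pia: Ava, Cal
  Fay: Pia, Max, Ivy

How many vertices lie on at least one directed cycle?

A vertex is on a directed cycle iff it belongs to a strongly connected component of size ≥ 2 (or has a self-loop).
The vertices on cycles are {Fay, Gus, Ivy, Kai, Lia, Max, Nia, Hana, Omar} — 9 in total.

9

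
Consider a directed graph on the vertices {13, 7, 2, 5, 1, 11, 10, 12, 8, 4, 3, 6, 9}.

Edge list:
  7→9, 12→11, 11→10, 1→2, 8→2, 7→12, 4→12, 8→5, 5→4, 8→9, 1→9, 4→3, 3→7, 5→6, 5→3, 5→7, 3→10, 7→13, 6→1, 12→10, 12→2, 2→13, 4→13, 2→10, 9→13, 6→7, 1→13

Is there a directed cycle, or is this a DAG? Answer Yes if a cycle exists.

No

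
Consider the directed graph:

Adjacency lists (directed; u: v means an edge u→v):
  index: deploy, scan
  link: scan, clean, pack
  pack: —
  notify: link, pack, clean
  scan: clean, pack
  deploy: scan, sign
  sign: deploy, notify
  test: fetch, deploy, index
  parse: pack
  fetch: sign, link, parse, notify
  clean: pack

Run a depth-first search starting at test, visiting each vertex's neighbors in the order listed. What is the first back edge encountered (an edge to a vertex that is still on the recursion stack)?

DFS from test (visiting each vertex's neighbors in the order listed); mark gray on enter, black on exit:
test gray
  fetch gray
    sign gray
      deploy gray
        scan gray
          clean gray
            pack gray
            pack black
          clean black
          scan→pack: pack black — skip
        scan black
        deploy→sign: sign is gray → back edge
First back edge: deploy → sign.

deploy->sign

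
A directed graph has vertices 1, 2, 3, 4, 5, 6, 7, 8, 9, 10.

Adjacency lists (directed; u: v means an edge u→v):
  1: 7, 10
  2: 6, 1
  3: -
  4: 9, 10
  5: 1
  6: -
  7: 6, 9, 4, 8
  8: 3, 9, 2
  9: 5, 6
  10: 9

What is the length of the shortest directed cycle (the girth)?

For each vertex v, BFS finds the shortest path from v back to v.
The shortest such closed walk is 7 → 8 → 2 → 1 → 7, length 4.

4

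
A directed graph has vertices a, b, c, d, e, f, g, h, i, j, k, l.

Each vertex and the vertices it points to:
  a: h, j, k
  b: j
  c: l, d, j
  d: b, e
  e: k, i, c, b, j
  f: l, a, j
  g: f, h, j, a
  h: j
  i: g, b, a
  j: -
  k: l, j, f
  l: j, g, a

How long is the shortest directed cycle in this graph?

For each vertex v, BFS finds the shortest path from v back to v.
The shortest such closed walk is e → c → d → e, length 3.

3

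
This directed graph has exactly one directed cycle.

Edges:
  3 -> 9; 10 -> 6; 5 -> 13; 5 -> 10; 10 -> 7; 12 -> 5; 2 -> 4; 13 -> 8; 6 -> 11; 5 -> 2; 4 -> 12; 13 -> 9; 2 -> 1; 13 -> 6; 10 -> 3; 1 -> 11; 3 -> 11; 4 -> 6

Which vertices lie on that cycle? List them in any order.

DFS with gray/black marking from 5:
5 gray
  2 gray
    1 gray
      11 gray
      11 black
    1 black
    4 gray
      6 gray
        6→11: 11 black — skip
      6 black
      12 gray
        12→5: 5 is gray → back edge
Back edge closes the cycle 5 → 2 → 4 → 12 → 5; its vertices are {2, 4, 5, 12}.

2, 4, 5, 12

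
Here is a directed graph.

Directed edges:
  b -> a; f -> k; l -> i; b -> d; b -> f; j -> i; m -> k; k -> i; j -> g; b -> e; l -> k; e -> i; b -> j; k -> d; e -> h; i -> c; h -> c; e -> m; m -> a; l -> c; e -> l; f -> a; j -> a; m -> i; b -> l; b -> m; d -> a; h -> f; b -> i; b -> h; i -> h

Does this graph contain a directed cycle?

Yes

DFS with white/gray/black marking, starting from h:
h gray
  f gray
    k gray
      d gray
        a gray
        a black
      d black
      i gray
        c gray
        c black
        i→h: h is gray → back edge
Back edge found, so a cycle exists: h → f → k → i → h.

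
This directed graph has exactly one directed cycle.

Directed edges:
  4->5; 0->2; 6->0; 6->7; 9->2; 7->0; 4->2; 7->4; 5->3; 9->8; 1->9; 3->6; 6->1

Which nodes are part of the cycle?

DFS with gray/black marking from 6:
6 gray
  1 gray
    9 gray
      2 gray
      2 black
      8 gray
      8 black
    9 black
  1 black
  0 gray
    0→2: 2 black — skip
  0 black
  7 gray
    4 gray
      4→2: 2 black — skip
      5 gray
        3 gray
          3→6: 6 is gray → back edge
Back edge closes the cycle 6 → 7 → 4 → 5 → 3 → 6; its vertices are {3, 4, 5, 6, 7}.

3, 4, 5, 6, 7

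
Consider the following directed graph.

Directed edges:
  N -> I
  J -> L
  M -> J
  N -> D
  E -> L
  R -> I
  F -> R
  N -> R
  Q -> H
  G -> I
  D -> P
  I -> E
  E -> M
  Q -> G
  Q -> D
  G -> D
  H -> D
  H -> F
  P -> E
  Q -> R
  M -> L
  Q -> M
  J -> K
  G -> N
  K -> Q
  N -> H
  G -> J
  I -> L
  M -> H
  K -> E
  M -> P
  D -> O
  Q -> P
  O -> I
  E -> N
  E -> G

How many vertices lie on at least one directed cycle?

A vertex is on a directed cycle iff it belongs to a strongly connected component of size ≥ 2 (or has a self-loop).
The vertices on cycles are {D, E, F, G, H, I, J, K, M, N, O, P, Q, R} — 14 in total.

14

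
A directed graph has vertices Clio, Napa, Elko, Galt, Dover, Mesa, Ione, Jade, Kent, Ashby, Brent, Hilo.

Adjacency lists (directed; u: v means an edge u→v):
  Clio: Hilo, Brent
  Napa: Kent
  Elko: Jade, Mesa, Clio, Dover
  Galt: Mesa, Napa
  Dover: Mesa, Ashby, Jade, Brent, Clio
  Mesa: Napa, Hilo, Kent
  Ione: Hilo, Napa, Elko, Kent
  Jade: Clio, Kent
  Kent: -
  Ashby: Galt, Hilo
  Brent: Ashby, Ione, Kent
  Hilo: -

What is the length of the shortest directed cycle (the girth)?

For each vertex v, BFS finds the shortest path from v back to v.
The shortest such closed walk is Dover → Brent → Ione → Elko → Dover, length 4.

4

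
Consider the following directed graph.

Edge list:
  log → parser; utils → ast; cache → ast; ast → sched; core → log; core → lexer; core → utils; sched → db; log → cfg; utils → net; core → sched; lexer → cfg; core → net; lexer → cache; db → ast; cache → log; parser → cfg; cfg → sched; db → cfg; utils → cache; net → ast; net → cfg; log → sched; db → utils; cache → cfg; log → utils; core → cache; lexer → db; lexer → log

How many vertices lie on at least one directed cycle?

A vertex is on a directed cycle iff it belongs to a strongly connected component of size ≥ 2 (or has a self-loop).
The vertices on cycles are {db, ast, cfg, log, net, cache, sched, utils, parser} — 9 in total.

9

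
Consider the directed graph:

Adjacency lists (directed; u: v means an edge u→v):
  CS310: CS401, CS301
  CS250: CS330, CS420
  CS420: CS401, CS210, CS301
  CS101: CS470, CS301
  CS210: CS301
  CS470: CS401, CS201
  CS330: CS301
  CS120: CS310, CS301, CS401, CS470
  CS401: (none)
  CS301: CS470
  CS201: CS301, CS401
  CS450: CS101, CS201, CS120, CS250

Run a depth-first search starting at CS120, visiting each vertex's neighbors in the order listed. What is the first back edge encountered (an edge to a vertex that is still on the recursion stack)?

CS201->CS301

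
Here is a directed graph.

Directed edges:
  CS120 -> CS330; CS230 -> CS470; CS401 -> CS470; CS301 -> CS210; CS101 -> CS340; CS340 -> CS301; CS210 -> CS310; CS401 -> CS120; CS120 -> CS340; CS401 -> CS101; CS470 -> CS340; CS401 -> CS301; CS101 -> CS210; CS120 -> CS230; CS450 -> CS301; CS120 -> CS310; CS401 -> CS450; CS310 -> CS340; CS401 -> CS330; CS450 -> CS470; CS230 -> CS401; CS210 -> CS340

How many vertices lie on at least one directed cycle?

A vertex is on a directed cycle iff it belongs to a strongly connected component of size ≥ 2 (or has a self-loop).
The vertices on cycles are {CS120, CS210, CS230, CS301, CS310, CS340, CS401} — 7 in total.

7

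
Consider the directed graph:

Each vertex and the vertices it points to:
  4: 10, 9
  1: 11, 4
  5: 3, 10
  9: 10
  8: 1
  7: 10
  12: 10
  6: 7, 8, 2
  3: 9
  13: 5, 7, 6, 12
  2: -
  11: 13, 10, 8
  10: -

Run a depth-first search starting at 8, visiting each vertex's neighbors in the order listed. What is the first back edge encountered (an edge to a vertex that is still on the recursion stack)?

6→8

DFS from 8 (visiting each vertex's neighbors in the order listed); mark gray on enter, black on exit:
8 gray
  1 gray
    11 gray
      13 gray
        5 gray
          3 gray
            9 gray
              10 gray
              10 black
            9 black
          3 black
          5→10: 10 black — skip
        5 black
        7 gray
          7→10: 10 black — skip
        7 black
        6 gray
          6→7: 7 black — skip
          6→8: 8 is gray → back edge
First back edge: 6 → 8.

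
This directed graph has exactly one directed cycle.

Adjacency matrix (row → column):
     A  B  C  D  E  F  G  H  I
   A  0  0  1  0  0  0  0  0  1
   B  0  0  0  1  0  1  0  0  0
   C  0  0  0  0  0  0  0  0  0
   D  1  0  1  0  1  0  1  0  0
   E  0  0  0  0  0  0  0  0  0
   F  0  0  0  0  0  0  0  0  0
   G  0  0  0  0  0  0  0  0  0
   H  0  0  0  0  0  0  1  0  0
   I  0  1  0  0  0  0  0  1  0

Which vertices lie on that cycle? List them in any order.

DFS with gray/black marking from B:
B gray
  F gray
  F black
  D gray
    C gray
    C black
    G gray
    G black
    A gray
      A→C: C black — skip
      I gray
        H gray
          H→G: G black — skip
        H black
        I→B: B is gray → back edge
Back edge closes the cycle B → D → A → I → B; its vertices are {A, B, D, I}.

A, B, D, I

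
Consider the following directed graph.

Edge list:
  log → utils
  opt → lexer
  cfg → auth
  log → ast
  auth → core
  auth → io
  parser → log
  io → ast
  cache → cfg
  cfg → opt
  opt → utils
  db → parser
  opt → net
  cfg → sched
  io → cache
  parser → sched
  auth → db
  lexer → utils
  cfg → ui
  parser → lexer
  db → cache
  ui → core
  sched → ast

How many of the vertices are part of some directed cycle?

A vertex is on a directed cycle iff it belongs to a strongly connected component of size ≥ 2 (or has a self-loop).
The vertices on cycles are {db, io, cfg, auth, cache} — 5 in total.

5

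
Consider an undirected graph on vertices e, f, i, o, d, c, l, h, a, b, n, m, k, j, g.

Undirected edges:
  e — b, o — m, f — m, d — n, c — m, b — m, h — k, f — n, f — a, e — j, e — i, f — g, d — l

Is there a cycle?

No

DFS, tracking each vertex's parent; an edge to a visited non-parent vertex closes a cycle.
Start from b:
visit b (parent –)
  visit m (parent b)
    visit f (parent m)
      f–m: parent, skip
      visit a (parent f)
        a–f: parent, skip
      visit n (parent f)
        n–f: parent, skip
        visit d (parent n)
          visit l (parent d)
            l–d: parent, skip
          d–n: parent, skip
      visit g (parent f)
        g–f: parent, skip
    m–b: parent, skip
    visit o (parent m)
      o–m: parent, skip
    visit c (parent m)
      c–m: parent, skip
  visit e (parent b)
    e–b: parent, skip
    visit j (parent e)
      j–e: parent, skip
    visit i (parent e)
      i–e: parent, skip
visit h (parent –)
  visit k (parent h)
    k–h: parent, skip
No non-parent visited neighbor found — the graph is a forest.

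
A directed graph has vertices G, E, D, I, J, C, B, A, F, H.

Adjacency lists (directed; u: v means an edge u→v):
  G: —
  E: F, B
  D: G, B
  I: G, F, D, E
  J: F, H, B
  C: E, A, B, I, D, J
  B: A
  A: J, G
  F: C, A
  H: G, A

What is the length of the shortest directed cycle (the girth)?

3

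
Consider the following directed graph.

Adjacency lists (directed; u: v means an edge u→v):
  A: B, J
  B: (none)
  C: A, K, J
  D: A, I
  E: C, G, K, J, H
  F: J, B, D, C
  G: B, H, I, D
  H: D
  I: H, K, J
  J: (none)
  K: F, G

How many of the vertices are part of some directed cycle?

A vertex is on a directed cycle iff it belongs to a strongly connected component of size ≥ 2 (or has a self-loop).
The vertices on cycles are {C, D, F, G, H, I, K} — 7 in total.

7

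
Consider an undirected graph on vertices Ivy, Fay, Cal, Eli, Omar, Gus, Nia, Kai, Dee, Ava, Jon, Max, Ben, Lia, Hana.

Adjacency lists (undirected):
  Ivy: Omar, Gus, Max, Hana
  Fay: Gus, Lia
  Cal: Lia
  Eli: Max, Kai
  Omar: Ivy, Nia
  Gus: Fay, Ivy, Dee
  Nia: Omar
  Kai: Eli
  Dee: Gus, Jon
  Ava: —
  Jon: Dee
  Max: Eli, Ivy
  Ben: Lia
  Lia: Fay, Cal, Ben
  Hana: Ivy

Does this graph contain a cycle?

DFS, tracking each vertex's parent; an edge to a visited non-parent vertex closes a cycle.
Start from Eli:
visit Eli (parent –)
  visit Max (parent Eli)
    Max–Eli: parent, skip
    visit Ivy (parent Max)
      visit Omar (parent Ivy)
        Omar–Ivy: parent, skip
        visit Nia (parent Omar)
          Nia–Omar: parent, skip
      visit Gus (parent Ivy)
        visit Fay (parent Gus)
          Fay–Gus: parent, skip
          visit Lia (parent Fay)
            Lia–Fay: parent, skip
            visit Cal (parent Lia)
              Cal–Lia: parent, skip
            visit Ben (parent Lia)
              Ben–Lia: parent, skip
        Gus–Ivy: parent, skip
        visit Dee (parent Gus)
          Dee–Gus: parent, skip
          visit Jon (parent Dee)
            Jon–Dee: parent, skip
      Ivy–Max: parent, skip
      visit Hana (parent Ivy)
        Hana–Ivy: parent, skip
  visit Kai (parent Eli)
    Kai–Eli: parent, skip
visit Ava (parent –)
No non-parent visited neighbor found — the graph is a forest.

No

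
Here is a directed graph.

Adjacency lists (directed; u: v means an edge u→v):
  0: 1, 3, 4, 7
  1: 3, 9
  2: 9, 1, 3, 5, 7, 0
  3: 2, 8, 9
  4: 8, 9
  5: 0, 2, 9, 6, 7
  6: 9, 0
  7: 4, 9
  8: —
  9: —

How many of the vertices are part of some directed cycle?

6

A vertex is on a directed cycle iff it belongs to a strongly connected component of size ≥ 2 (or has a self-loop).
The vertices on cycles are {0, 1, 2, 3, 5, 6} — 6 in total.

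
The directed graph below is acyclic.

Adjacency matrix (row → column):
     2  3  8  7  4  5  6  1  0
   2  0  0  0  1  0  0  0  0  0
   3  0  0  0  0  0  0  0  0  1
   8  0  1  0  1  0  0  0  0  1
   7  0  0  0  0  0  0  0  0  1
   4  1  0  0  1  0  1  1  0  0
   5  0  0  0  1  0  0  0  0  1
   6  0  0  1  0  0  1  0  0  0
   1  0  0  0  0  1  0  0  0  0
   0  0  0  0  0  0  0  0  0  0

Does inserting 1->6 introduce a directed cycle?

No

Adding 1→6 creates a cycle iff 6 can already reach 1.
Explore from 6: no path reaches 1. The graph stays acyclic.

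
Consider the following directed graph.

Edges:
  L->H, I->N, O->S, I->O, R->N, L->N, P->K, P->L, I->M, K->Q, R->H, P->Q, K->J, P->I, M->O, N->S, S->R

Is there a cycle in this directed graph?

Yes

DFS with white/gray/black marking, starting from H:
H gray
H black
O gray
  S gray
    R gray
      R→H: H black — skip
      N gray
        N→S: S is gray → back edge
Back edge found, so a cycle exists: S → R → N → S.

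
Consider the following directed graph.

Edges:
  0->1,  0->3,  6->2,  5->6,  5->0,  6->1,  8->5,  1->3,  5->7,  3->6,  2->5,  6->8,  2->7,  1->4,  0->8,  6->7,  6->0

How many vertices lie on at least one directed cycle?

7

A vertex is on a directed cycle iff it belongs to a strongly connected component of size ≥ 2 (or has a self-loop).
The vertices on cycles are {0, 1, 2, 3, 5, 6, 8} — 7 in total.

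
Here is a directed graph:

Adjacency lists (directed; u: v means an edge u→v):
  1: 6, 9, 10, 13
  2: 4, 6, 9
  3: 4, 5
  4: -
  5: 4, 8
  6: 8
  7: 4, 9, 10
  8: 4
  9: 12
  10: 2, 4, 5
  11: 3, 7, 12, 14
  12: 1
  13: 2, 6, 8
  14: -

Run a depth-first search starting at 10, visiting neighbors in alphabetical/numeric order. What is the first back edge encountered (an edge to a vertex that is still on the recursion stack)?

1->9

DFS from 10 (visiting neighbors in alphabetical/numeric order); mark gray on enter, black on exit:
10 gray
  2 gray
    4 gray
    4 black
    6 gray
      8 gray
        8→4: 4 black — skip
      8 black
    6 black
    9 gray
      12 gray
        1 gray
          1→6: 6 black — skip
          1→9: 9 is gray → back edge
First back edge: 1 → 9.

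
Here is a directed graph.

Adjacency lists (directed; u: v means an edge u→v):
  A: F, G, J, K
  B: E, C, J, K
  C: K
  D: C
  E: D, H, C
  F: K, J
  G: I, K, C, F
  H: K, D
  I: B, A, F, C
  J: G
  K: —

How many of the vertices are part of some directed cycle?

6

A vertex is on a directed cycle iff it belongs to a strongly connected component of size ≥ 2 (or has a self-loop).
The vertices on cycles are {A, B, F, G, I, J} — 6 in total.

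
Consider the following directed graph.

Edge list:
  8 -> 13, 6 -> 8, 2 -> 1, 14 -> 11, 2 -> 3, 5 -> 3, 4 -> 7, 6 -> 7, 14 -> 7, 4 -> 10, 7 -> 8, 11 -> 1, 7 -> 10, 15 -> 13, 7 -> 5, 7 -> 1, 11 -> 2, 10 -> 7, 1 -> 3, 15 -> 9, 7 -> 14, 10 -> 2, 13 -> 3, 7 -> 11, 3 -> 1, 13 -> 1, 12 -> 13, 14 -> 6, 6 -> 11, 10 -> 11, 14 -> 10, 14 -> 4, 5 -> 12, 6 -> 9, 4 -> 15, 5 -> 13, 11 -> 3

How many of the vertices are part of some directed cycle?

A vertex is on a directed cycle iff it belongs to a strongly connected component of size ≥ 2 (or has a self-loop).
The vertices on cycles are {1, 3, 4, 6, 7, 10, 14} — 7 in total.

7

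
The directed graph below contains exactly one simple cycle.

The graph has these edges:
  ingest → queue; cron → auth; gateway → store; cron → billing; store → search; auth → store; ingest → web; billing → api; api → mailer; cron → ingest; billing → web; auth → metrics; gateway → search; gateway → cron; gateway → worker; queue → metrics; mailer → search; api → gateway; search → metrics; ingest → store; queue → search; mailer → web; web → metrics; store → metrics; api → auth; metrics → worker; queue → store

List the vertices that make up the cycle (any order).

DFS with gray/black marking from billing:
billing gray
  api gray
    mailer gray
      web gray
        metrics gray
          worker gray
          worker black
        metrics black
      web black
      search gray
        search→metrics: metrics black — skip
      search black
    mailer black
    gateway gray
      store gray
        store→search: search black — skip
        store→metrics: metrics black — skip
      store black
      cron gray
        ingest gray
          ingest→store: store black — skip
          ingest→web: web black — skip
          queue gray
            queue→store: store black — skip
            queue→search: search black — skip
            queue→metrics: metrics black — skip
          queue black
        ingest black
        cron→billing: billing is gray → back edge
Back edge closes the cycle billing → api → gateway → cron → billing; its vertices are {api, cron, billing, gateway}.

api, cron, billing, gateway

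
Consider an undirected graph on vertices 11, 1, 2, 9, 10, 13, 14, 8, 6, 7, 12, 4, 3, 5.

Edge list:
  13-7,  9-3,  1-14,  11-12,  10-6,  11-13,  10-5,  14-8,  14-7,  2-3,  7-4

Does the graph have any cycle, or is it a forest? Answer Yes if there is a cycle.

DFS, tracking each vertex's parent; an edge to a visited non-parent vertex closes a cycle.
Start from 14:
visit 14 (parent –)
  visit 7 (parent 14)
    visit 13 (parent 7)
      13–7: parent, skip
      visit 11 (parent 13)
        visit 12 (parent 11)
          12–11: parent, skip
        11–13: parent, skip
    7–14: parent, skip
    visit 4 (parent 7)
      4–7: parent, skip
  visit 8 (parent 14)
    8–14: parent, skip
  visit 1 (parent 14)
    1–14: parent, skip
visit 2 (parent –)
  visit 3 (parent 2)
    3–2: parent, skip
    visit 9 (parent 3)
      9–3: parent, skip
visit 10 (parent –)
  visit 6 (parent 10)
    6–10: parent, skip
  visit 5 (parent 10)
    5–10: parent, skip
No non-parent visited neighbor found — the graph is a forest.

No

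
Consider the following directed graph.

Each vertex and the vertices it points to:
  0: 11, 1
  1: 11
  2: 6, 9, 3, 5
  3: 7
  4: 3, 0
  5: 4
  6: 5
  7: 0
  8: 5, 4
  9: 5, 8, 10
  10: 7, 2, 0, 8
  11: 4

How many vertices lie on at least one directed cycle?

9

A vertex is on a directed cycle iff it belongs to a strongly connected component of size ≥ 2 (or has a self-loop).
The vertices on cycles are {0, 1, 2, 3, 4, 7, 9, 10, 11} — 9 in total.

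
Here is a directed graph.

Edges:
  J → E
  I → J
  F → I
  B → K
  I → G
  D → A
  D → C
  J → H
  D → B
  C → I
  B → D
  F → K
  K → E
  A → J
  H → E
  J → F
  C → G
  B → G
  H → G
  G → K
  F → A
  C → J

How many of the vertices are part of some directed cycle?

6

A vertex is on a directed cycle iff it belongs to a strongly connected component of size ≥ 2 (or has a self-loop).
The vertices on cycles are {A, B, D, F, I, J} — 6 in total.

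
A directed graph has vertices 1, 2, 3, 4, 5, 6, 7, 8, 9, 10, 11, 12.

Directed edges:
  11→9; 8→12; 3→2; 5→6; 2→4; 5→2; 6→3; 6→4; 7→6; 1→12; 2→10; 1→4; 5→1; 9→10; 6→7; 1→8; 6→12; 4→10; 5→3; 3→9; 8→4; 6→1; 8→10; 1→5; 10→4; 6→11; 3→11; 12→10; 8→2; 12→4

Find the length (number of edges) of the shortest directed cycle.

2

For each vertex v, BFS finds the shortest path from v back to v.
The shortest such closed walk is 6 → 7 → 6, length 2.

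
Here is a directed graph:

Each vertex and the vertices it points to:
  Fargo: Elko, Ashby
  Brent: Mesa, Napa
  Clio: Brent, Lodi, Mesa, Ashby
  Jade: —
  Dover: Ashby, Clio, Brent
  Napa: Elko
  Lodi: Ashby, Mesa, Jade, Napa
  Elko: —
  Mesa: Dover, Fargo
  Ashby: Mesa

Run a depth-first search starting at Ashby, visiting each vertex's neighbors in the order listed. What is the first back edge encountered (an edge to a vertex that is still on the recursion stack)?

Dover->Ashby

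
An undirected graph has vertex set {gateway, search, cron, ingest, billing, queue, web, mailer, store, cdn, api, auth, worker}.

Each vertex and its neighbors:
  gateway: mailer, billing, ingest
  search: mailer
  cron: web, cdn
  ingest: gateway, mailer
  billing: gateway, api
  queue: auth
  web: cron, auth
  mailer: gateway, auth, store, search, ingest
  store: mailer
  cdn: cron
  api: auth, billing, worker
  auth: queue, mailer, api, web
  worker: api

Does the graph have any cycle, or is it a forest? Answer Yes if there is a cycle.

Yes

DFS, tracking each vertex's parent; an edge to a visited non-parent vertex closes a cycle.
Start from billing:
visit billing (parent –)
  visit gateway (parent billing)
    visit mailer (parent gateway)
      mailer–gateway: parent, skip
      visit auth (parent mailer)
        visit queue (parent auth)
          queue–auth: parent, skip
        auth–mailer: parent, skip
        visit api (parent auth)
          api–auth: parent, skip
          api–billing: billing visited and ≠ parent → cycle
Cycle: billing – gateway – mailer – auth – api – billing.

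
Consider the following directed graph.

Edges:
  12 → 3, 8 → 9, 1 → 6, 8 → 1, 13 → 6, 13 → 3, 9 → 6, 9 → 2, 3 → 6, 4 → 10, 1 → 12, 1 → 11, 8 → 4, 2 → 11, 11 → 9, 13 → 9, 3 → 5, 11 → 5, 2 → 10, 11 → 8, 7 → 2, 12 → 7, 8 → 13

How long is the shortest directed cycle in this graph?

For each vertex v, BFS finds the shortest path from v back to v.
The shortest such closed walk is 1 → 11 → 8 → 1, length 3.

3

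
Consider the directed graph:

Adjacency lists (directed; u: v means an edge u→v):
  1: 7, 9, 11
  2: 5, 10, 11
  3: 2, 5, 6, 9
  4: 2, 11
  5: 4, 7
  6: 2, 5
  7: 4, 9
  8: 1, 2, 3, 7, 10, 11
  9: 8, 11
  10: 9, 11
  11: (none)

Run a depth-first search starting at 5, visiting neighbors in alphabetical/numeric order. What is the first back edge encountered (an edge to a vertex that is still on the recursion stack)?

DFS from 5 (visiting neighbors in alphabetical/numeric order); mark gray on enter, black on exit:
5 gray
  4 gray
    2 gray
      2→5: 5 is gray → back edge
First back edge: 2 → 5.

2->5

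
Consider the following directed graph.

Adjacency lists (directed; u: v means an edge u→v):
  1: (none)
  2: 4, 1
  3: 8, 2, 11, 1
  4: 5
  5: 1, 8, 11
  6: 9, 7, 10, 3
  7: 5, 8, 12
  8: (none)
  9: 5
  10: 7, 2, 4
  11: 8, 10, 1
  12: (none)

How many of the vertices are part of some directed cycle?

6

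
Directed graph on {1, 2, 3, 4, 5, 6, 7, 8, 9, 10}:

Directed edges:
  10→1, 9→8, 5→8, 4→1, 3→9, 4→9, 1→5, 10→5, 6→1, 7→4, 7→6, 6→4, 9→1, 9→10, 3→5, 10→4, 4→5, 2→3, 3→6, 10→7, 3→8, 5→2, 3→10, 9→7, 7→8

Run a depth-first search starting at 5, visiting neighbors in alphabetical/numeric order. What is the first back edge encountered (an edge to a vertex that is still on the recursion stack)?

3→5

DFS from 5 (visiting neighbors in alphabetical/numeric order); mark gray on enter, black on exit:
5 gray
  2 gray
    3 gray
      3→5: 5 is gray → back edge
First back edge: 3 → 5.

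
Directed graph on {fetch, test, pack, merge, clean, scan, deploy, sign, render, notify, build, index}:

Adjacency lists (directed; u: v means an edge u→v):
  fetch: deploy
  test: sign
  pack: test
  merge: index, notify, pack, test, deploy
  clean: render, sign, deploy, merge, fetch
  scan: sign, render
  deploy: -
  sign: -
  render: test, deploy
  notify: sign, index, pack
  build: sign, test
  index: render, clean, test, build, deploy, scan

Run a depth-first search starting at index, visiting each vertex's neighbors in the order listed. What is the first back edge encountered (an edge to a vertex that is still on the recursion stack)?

merge→index

DFS from index (visiting each vertex's neighbors in the order listed); mark gray on enter, black on exit:
index gray
  render gray
    test gray
      sign gray
      sign black
    test black
    deploy gray
    deploy black
  render black
  clean gray
    clean→render: render black — skip
    clean→sign: sign black — skip
    clean→deploy: deploy black — skip
    merge gray
      merge→index: index is gray → back edge
First back edge: merge → index.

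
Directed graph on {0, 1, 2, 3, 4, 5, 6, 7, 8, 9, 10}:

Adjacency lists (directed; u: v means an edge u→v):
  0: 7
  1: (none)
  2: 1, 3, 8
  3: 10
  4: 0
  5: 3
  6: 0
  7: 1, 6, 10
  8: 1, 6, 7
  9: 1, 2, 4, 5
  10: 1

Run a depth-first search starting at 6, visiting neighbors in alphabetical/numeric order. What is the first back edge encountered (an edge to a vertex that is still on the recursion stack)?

7→6

DFS from 6 (visiting neighbors in alphabetical/numeric order); mark gray on enter, black on exit:
6 gray
  0 gray
    7 gray
      1 gray
      1 black
      7→6: 6 is gray → back edge
First back edge: 7 → 6.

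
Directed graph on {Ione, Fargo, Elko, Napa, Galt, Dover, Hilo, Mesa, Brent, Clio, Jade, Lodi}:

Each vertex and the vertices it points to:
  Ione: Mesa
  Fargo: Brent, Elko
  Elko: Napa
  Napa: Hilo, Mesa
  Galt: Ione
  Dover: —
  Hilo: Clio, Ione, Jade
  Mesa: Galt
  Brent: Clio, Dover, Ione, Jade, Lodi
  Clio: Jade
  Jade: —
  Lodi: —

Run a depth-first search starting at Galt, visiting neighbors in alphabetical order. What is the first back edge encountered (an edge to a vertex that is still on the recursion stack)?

DFS from Galt (visiting neighbors in alphabetical order); mark gray on enter, black on exit:
Galt gray
  Ione gray
    Mesa gray
      Mesa→Galt: Galt is gray → back edge
First back edge: Mesa → Galt.

Mesa→Galt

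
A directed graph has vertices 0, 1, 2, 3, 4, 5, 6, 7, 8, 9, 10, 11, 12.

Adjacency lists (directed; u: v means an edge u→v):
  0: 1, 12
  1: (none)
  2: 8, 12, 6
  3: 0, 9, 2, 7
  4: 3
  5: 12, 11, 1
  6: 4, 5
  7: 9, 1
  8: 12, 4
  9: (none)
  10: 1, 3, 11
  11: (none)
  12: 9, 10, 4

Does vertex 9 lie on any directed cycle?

No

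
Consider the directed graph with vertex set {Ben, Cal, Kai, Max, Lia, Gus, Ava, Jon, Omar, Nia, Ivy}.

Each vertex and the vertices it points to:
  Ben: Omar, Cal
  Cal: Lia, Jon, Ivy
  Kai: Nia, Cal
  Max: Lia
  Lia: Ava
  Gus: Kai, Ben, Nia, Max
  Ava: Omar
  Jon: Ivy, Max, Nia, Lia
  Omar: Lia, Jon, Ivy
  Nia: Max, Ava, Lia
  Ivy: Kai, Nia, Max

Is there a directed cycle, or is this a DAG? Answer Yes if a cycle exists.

Yes

DFS with white/gray/black marking, starting from Nia:
Nia gray
  Max gray
    Lia gray
      Ava gray
        Omar gray
          Omar→Lia: Lia is gray → back edge
Back edge found, so a cycle exists: Lia → Ava → Omar → Lia.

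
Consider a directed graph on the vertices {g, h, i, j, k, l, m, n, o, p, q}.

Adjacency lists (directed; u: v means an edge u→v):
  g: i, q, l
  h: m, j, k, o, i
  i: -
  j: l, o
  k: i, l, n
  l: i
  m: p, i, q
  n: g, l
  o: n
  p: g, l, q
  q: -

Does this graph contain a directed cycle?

No

DFS with white/gray/black marking, starting from i:
i gray
i black
g gray
  g→i: i black — skip
  q gray
  q black
  l gray
    l→i: i black — skip
  l black
g black
h gray
  m gray
    p gray
      p→g: g black — skip
      p→l: l black — skip
      p→q: q black — skip
    p black
    m→i: i black — skip
    m→q: q black — skip
  m black
  j gray
    j→l: l black — skip
    o gray
      n gray
        n→g: g black — skip
        n→l: l black — skip
      n black
    o black
  j black
  k gray
    k→i: i black — skip
    k→l: l black — skip
    k→n: n black — skip
  k black
  h→o: o black — skip
  h→i: i black — skip
h black
Every edge goes to a white or black vertex — no back edge, so the graph is acyclic.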